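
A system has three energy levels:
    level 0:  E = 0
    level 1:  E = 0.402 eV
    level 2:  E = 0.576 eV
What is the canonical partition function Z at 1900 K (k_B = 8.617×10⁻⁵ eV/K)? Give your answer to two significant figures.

Z = 1.1

k_BT = 8.617×10⁻⁵ × 1900 K = 0.1637 eV.
Eᵢ/kT = 0, 2.456, 3.519.
Z = Σ e^(−Eᵢ/kT) = e^(−0) + e^(−2.456) + e^(−3.519) = 1.000 + 0.08578 + 0.02963 = 1.115.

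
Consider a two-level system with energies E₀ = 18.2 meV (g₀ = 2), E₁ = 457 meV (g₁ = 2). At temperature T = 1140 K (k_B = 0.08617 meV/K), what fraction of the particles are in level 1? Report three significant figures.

0.0114

k_BT = 0.08617 × 1140 K = 98.234 meV.
Eᵢ/kT = 0.18527, 4.6522.
Z = Σ gᵢe^(−Eᵢ/kT) = 2·e^(−0.18527) + 2·e^(−4.6522) = 1.6618 + 0.019081 = 1.6809.
P₁ = g₁ e^(−E₁/kT) / Z = 0.019081/1.6809 = 0.0114.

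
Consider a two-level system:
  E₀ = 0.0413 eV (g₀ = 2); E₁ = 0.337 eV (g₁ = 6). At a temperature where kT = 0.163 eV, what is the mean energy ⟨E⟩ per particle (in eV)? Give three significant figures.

0.138 eV

Eᵢ/kT = 0.25337, 2.0675.
Z = Σ gᵢe^(−Eᵢ/kT) = 2·e^(−0.25337) + 6·e^(−2.0675) = 1.5524 + 0.75901 = 2.3114.
⟨E⟩ = Σ Eᵢ gᵢe^(−Eᵢ/kT) / Z = (0.0413·1.5524 + 0.337·0.75901) / 2.3114 = 0.138 eV.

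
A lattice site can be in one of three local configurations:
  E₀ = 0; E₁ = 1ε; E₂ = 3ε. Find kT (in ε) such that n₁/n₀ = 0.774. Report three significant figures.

n₁/n₀ = exp[−(E₁−E₀)/kT] = 0.774.
⇒ (E₁−E₀)/kT = ln(1/0.774) = ln(1.2920) = 0.25619.
kT = 1ε / 0.25619 = 3.90 ε.

3.90 ε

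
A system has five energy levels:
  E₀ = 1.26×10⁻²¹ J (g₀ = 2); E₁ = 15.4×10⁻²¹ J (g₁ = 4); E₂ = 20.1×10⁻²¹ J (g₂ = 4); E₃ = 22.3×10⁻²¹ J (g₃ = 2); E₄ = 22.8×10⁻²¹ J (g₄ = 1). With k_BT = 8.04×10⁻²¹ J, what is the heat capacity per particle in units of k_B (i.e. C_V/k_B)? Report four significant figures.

Eᵢ/kT = 0.156716, 1.91542, 2.50000, 2.77363, 2.83582.
Z = Σ gᵢe^(−Eᵢ/kT) = 2·e^(−0.156716) + 4·e^(−1.91542) + 4·e^(−2.50000) + 2·e^(−2.77363) + 1·e^(−2.83582) = 1.70989 + 0.589120 + 0.328340 + 0.124870 + 0.0586704 = 2.81089.
⟨E⟩ = 7.80850, ⟨E²⟩ = 130.805.
C_V/k_B = (⟨E²⟩ − ⟨E⟩²)/(kT)² = (130.805 − 60.9727)/64.6416 = 1.080.

1.080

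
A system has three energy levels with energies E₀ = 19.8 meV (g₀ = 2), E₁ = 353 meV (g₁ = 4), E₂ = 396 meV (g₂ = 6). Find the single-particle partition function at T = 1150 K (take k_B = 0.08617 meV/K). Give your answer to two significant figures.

k_BT = 0.08617 × 1150 K = 99.10 meV.
Eᵢ/kT = 0.1998, 3.562, 3.996.
Z = Σ gᵢe^(−Eᵢ/kT) = 2·e^(−0.1998) + 4·e^(−3.562) + 6·e^(−3.996) = 1.638 + 0.1135 + 0.1103 = 1.862.

Z = 1.9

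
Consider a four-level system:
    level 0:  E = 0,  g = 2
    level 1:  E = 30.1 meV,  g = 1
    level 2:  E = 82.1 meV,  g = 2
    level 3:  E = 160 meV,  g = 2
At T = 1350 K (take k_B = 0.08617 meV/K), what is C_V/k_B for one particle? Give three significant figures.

0.212

k_BT = 0.08617 × 1350 K = 116.33 meV.
Eᵢ/kT = 0, 0.25875, 0.70575, 1.3754.
Z = Σ gᵢe^(−Eᵢ/kT) = 2·e^(−0) + 1·e^(−0.25875) + 2·e^(−0.70575) + 2·e^(−1.3754) = 2.0000 + 0.77202 + 0.98748 + 0.50548 = 4.2650.
⟨E⟩ = 43.420 meV, ⟨E²⟩ = 4758.7 meV².
C_V/k_B = (⟨E²⟩ − ⟨E⟩²)/(kT)² = (4758.7 − 1885.3)/13533 = 0.212.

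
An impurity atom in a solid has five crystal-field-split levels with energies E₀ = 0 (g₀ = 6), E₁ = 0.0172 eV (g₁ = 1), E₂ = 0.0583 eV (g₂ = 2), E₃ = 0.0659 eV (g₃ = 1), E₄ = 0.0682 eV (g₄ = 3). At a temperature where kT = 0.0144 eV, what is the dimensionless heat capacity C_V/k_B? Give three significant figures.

Eᵢ/kT = 0, 1.1944, 4.0486, 4.5764, 4.7361.
Z = Σ gᵢe^(−Eᵢ/kT) = 6·e^(−0) + 1·e^(−1.1944) + 2·e^(−4.0486) + 1·e^(−4.5764) + 3·e^(−4.7361) = 6.0000 + 0.30289 + 0.034894 + 0.010292 + 0.026318 = 6.3744.
⟨E⟩ = 0.0015244 eV, ⟨E²⟩ = 0.000058879 eV².
C_V/k_B = (⟨E²⟩ − ⟨E⟩²)/(kT)² = (0.000058879 − 0.0000023238)/0.00020736 = 0.273.

0.273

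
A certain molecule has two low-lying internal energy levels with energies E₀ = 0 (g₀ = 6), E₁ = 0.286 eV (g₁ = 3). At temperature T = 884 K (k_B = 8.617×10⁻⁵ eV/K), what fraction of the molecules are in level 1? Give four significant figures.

k_BT = 8.617×10⁻⁵ × 884 K = 0.0761743 eV.
Eᵢ/kT = 0, 3.75455.
Z = Σ gᵢe^(−Eᵢ/kT) = 6·e^(−0) + 3·e^(−3.75455) = 6.00000 + 0.0702329 = 6.07023.
P₁ = g₁ e^(−E₁/kT) / Z = 0.0702329/6.07023 = 0.01157.

0.01157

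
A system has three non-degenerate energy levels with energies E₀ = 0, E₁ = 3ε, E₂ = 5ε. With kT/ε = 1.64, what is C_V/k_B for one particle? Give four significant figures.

Eᵢ/kT = 0, 1.82927, 3.04878.
Z = Σ e^(−Eᵢ/kT) = e^(−0) + e^(−1.82927) + e^(−3.04878) = 1.00000 + 0.160531 + 0.0474167 = 1.20795.
⟨E⟩ = 0.594956 ε, ⟨E²⟩ = 2.17741 ε².
C_V/k_B = (⟨E²⟩ − ⟨E⟩²)/(kT)² = (2.17741 − 0.353973)/2.68960 = 0.6780.

0.6780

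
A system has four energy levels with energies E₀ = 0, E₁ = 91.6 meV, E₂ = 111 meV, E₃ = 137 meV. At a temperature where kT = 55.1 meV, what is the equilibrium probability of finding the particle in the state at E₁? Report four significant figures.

0.1349

Eᵢ/kT = 0, 1.66243, 2.01452, 2.48639.
Z = Σ e^(−Eᵢ/kT) = e^(−0) + e^(−1.66243) + e^(−2.01452) + e^(−2.48639) = 1.00000 + 0.189678 + 0.133384 + 0.0832098 = 1.40627.
P₁ = e^(−E₁/kT) / Z = 0.189678/1.40627 = 0.1349.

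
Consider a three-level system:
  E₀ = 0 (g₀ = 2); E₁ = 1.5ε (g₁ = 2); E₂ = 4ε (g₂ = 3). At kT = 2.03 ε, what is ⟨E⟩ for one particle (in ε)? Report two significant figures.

Eᵢ/kT = 0, 0.7389, 1.970.
Z = Σ gᵢe^(−Eᵢ/kT) = 2·e^(−0) + 2·e^(−0.7389) + 3·e^(−1.970) = 2.000 + 0.9553 + 0.4184 = 3.374.
⟨E⟩ = Σ Eᵢ gᵢe^(−Eᵢ/kT) / Z = (0·2.000 + 1.5·0.9553 + 4·0.4184) / 3.374 = 0.92 ε.

0.92 ε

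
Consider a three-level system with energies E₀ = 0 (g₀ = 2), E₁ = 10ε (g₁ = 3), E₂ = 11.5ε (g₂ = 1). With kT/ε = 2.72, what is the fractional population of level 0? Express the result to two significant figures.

0.96

Eᵢ/kT = 0, 3.676, 4.228.
Z = Σ gᵢe^(−Eᵢ/kT) = 2·e^(−0) + 3·e^(−3.676) + 1·e^(−4.228) = 2.000 + 0.07597 + 0.01458 = 2.091.
P₀ = g₀ e^(−E₀/kT) / Z = 2.000/2.091 = 0.96.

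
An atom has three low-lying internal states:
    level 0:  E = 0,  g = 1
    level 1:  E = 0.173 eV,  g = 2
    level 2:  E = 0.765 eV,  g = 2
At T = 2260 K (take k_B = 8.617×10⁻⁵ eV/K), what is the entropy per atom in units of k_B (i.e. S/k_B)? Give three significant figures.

k_BT = 8.617×10⁻⁵ × 2260 K = 0.19474 eV.
Eᵢ/kT = 0, 0.88836, 3.9283.
Z = Σ gᵢe^(−Eᵢ/kT) = 1·e^(−0) + 2·e^(−0.88836) + 2·e^(−3.9283) = 1.0000 + 0.82266 + 0.039354 = 1.8620.
⟨E⟩ = Σ EᵢPᵢ = 0.092603 eV.
S/k_B = ln Z + ⟨E⟩/kT = ln(1.8620) + 0.092603/0.19474 = 0.62165 + 0.47552 = 1.10.

1.10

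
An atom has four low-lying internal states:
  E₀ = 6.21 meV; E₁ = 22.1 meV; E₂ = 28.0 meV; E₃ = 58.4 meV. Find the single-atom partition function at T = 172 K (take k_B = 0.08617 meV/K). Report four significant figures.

Z = 1.053

k_BT = 0.08617 × 172 K = 14.8212 meV.
Eᵢ/kT = 0.418994, 1.49111, 1.88919, 3.94030.
Z = Σ e^(−Eᵢ/kT) = e^(−0.418994) + e^(−1.49111) + e^(−1.88919) + e^(−3.94030) = 0.657708 + 0.225123 + 0.151194 + 0.0194424 = 1.05347.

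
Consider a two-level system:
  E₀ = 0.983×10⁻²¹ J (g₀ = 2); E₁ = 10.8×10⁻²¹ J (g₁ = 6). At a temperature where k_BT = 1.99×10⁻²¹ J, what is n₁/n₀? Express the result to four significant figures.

n₁/n₀ = (g₁/g₀) exp[−(E₁−E₀)/kT] = (6/2) × exp(−(9.817 ×10⁻²¹ J)/(1.99 ×10⁻²¹ J)) = (6/2) × exp(-4.93317) = 0.02161.

0.02161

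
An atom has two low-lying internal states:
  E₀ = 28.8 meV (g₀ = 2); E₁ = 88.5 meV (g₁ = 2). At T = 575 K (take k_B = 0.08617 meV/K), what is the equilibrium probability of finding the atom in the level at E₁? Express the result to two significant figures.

k_BT = 0.08617 × 575 K = 49.55 meV.
Eᵢ/kT = 0.5812, 1.786.
Z = Σ gᵢe^(−Eᵢ/kT) = 2·e^(−0.5812) + 2·e^(−1.786) = 1.118 + 0.3353 = 1.453.
P₁ = g₁ e^(−E₁/kT) / Z = 0.3353/1.453 = 0.23.

0.23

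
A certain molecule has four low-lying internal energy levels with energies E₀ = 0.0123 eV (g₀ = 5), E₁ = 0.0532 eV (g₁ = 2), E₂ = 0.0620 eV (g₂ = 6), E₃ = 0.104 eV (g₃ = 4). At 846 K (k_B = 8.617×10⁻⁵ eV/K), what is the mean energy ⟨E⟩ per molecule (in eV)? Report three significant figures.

k_BT = 8.617×10⁻⁵ × 846 K = 0.072900 eV.
Eᵢ/kT = 0.16872, 0.72977, 0.85048, 1.4266.
Z = Σ gᵢe^(−Eᵢ/kT) = 5·e^(−0.16872) + 2·e^(−0.72977) + 6·e^(−0.85048) + 4·e^(−1.4266) = 4.2237 + 0.96404 + 2.5633 + 0.96050 = 8.7115.
⟨E⟩ = Σ Eᵢ gᵢe^(−Eᵢ/kT) / Z = (0.0123·4.2237 + 0.0532·0.96404 + 0.0620·2.5633 + 0.104·0.96050) / 8.7115 = 0.0416 eV.

0.0416 eV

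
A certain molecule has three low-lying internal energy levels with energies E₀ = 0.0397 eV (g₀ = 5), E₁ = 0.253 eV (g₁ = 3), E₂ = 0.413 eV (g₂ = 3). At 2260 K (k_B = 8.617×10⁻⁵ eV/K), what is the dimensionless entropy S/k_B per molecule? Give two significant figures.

2.2

k_BT = 8.617×10⁻⁵ × 2260 K = 0.1947 eV.
Eᵢ/kT = 0.2039, 1.299, 2.121.
Z = Σ gᵢe^(−Eᵢ/kT) = 5·e^(−0.2039) + 3·e^(−1.299) + 3·e^(−2.121) = 4.078 + 0.8184 + 0.3597 = 5.256.
⟨E⟩ = Σ EᵢPᵢ = 0.09846 eV.
S/k_B = ln Z + ⟨E⟩/kT = ln(5.256) + 0.09846/0.1947 = 1.659 + 0.5057 = 2.2.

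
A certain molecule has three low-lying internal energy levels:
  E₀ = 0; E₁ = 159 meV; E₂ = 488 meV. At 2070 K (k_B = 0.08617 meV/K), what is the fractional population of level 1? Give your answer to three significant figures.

0.278

k_BT = 0.08617 × 2070 K = 178.37 meV.
Eᵢ/kT = 0, 0.89141, 2.7359.
Z = Σ e^(−Eᵢ/kT) = e^(−0) + e^(−0.89141) + e^(−2.7359) = 1.0000 + 0.41008 + 0.064836 = 1.4749.
P₁ = e^(−E₁/kT) / Z = 0.41008/1.4749 = 0.278.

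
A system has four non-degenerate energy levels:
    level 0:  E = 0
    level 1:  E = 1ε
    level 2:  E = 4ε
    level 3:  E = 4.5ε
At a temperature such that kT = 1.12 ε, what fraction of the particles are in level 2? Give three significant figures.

0.0193

Eᵢ/kT = 0, 0.89286, 3.5714, 4.0179.
Z = Σ e^(−Eᵢ/kT) = e^(−0) + e^(−0.89286) + e^(−3.5714) + e^(−4.0179) = 1.0000 + 0.40948 + 0.028116 + 0.017991 = 1.4556.
P₂ = e^(−E₂/kT) / Z = 0.028116/1.4556 = 0.0193.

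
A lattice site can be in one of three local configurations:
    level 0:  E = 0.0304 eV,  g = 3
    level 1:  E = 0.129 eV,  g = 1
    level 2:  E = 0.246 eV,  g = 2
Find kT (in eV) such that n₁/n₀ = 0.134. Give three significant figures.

0.108 eV

n₁/n₀ = (g₁/g₀) exp[−(E₁−E₀)/kT] = 0.134.
⇒ (E₁−E₀)/kT = ln((1/3)/0.134) = ln(2.4876) = 0.91132.
kT = 0.0986 eV / 0.91132 = 0.108 eV.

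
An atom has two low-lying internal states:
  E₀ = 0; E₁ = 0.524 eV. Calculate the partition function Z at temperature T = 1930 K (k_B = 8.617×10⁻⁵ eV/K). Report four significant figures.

Z = 1.043

k_BT = 8.617×10⁻⁵ × 1930 K = 0.166308 eV.
Eᵢ/kT = 0, 3.15078.
Z = Σ e^(−Eᵢ/kT) = e^(−0) + e^(−3.15078) = 1.00000 + 0.0428187 = 1.04282.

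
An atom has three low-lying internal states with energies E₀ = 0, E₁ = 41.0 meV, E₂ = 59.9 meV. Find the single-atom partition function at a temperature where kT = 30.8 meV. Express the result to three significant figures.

Eᵢ/kT = 0, 1.3312, 1.9448.
Z = Σ e^(−Eᵢ/kT) = e^(−0) + e^(−1.3312) + e^(−1.9448) = 1.0000 + 0.26416 + 0.14302 = 1.4072.

Z = 1.41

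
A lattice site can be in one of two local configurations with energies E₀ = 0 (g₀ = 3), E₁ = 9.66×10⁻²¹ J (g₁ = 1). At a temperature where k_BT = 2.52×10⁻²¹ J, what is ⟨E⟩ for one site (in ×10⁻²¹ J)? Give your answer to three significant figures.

Eᵢ/kT = 0, 3.8333.
Z = Σ gᵢe^(−Eᵢ/kT) = 3·e^(−0) + 1·e^(−3.8333) = 3.0000 + 0.021638 = 3.0216.
⟨E⟩ = Σ Eᵢ gᵢe^(−Eᵢ/kT) / Z = (0·3.0000 + 9.66·0.021638) / 3.0216 = 0.0692 ×10⁻²¹ J.

0.0692 ×10⁻²¹ J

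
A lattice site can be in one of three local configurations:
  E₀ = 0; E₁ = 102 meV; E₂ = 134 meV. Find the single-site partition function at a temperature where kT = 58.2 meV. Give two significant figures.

Z = 1.3

Eᵢ/kT = 0, 1.753, 2.302.
Z = Σ e^(−Eᵢ/kT) = e^(−0) + e^(−1.753) + e^(−2.302) = 1.000 + 0.1733 + 0.1001 = 1.273.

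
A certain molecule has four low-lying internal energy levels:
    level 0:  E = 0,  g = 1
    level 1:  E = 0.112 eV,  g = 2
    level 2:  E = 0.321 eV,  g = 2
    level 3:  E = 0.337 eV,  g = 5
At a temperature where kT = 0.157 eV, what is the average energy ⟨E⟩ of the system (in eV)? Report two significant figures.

Eᵢ/kT = 0, 0.7134, 2.045, 2.146.
Z = Σ gᵢe^(−Eᵢ/kT) = 1·e^(−0) + 2·e^(−0.7134) + 2·e^(−2.045) + 5·e^(−2.146) = 1.000 + 0.9800 + 0.2588 + 0.5848 = 2.824.
⟨E⟩ = Σ Eᵢ gᵢe^(−Eᵢ/kT) / Z = (0·1.000 + 0.112·0.9800 + 0.321·0.2588 + 0.337·0.5848) / 2.824 = 0.14 eV.

0.14 eV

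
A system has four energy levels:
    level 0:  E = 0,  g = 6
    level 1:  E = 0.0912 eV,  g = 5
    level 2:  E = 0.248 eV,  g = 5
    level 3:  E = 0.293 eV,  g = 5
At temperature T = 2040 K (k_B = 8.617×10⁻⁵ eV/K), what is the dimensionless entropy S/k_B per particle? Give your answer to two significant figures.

k_BT = 8.617×10⁻⁵ × 2040 K = 0.1758 eV.
Eᵢ/kT = 0, 0.5188, 1.411, 1.667.
Z = Σ gᵢe^(−Eᵢ/kT) = 6·e^(−0) + 5·e^(−0.5188) + 5·e^(−1.411) + 5·e^(−1.667) = 6.000 + 2.976 + 1.219 + 0.9441 = 11.14.
⟨E⟩ = Σ EᵢPᵢ = 0.07633 eV.
S/k_B = ln Z + ⟨E⟩/kT = ln(11.14) + 0.07633/0.1758 = 2.411 + 0.4342 = 2.8.

2.8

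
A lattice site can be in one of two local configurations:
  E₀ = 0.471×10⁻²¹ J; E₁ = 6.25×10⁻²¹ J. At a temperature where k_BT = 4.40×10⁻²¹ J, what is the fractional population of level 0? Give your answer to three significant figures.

0.788

Eᵢ/kT = 0.10705, 1.4205.
Z = Σ e^(−Eᵢ/kT) = e^(−0.10705) + e^(−1.4205) = 0.89848 + 0.24159 = 1.1401.
P₀ = e^(−E₀/kT) / Z = 0.89848/1.1401 = 0.788.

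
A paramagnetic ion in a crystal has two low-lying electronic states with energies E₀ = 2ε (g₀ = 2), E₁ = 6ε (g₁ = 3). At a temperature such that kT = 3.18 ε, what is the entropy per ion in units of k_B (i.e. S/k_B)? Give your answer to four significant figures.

Eᵢ/kT = 0.628931, 1.88679.
Z = Σ gᵢe^(−Eᵢ/kT) = 2·e^(−0.628931) + 3·e^(−1.88679) = 1.06632 + 0.454673 = 1.52099.
⟨E⟩ = Σ EᵢPᵢ = 3.19573 ε.
S/k_B = ln Z + ⟨E⟩/kT = ln(1.52099) + 3.19573/3.18 = 0.419361 + 1.00495 = 1.424.

1.424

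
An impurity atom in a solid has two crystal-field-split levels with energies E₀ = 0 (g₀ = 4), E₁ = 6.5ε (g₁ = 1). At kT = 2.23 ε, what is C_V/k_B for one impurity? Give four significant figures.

0.1121

Eᵢ/kT = 0, 2.91480.
Z = Σ gᵢe^(−Eᵢ/kT) = 4·e^(−0) + 1·e^(−2.91480) = 4.00000 + 0.0542149 = 4.05421.
⟨E⟩ = 0.0869212 ε, ⟨E²⟩ = 0.564988 ε².
C_V/k_B = (⟨E²⟩ − ⟨E⟩²)/(kT)² = (0.564988 − 0.00755530)/4.97290 = 0.1121.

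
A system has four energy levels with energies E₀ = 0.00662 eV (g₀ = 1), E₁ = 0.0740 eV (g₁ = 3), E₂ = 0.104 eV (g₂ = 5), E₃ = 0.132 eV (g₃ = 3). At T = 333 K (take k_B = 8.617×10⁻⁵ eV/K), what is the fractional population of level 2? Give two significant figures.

k_BT = 8.617×10⁻⁵ × 333 K = 0.02869 eV.
Eᵢ/kT = 0.2307, 2.579, 3.625, 4.601.
Z = Σ gᵢe^(−Eᵢ/kT) = 1·e^(−0.2307) + 3·e^(−2.579) + 5·e^(−3.625) + 3·e^(−4.601) = 0.7940 + 0.2275 + 0.1332 + 0.03013 = 1.185.
P₂ = g₂ e^(−E₂/kT) / Z = 0.1332/1.185 = 0.11.

0.11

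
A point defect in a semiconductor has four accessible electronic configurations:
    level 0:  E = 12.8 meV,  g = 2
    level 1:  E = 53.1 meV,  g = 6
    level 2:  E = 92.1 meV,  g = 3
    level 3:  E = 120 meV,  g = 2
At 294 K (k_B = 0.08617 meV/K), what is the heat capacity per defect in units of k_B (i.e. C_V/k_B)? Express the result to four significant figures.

0.9115

k_BT = 0.08617 × 294 K = 25.3340 meV.
Eᵢ/kT = 0.505250, 2.09600, 3.63543, 4.73672.
Z = Σ gᵢe^(−Eᵢ/kT) = 2·e^(−0.505250) + 6·e^(−2.09600) + 3·e^(−3.63543) + 2·e^(−4.73672) = 1.20671 + 0.737683 + 0.0791178 + 0.0175347 = 2.04105.
⟨E⟩ = 31.3602 meV, ⟨E²⟩ = 1568.45 meV².
C_V/k_B = (⟨E²⟩ − ⟨E⟩²)/(kT)² = (1568.45 − 983.462)/641.812 = 0.9115.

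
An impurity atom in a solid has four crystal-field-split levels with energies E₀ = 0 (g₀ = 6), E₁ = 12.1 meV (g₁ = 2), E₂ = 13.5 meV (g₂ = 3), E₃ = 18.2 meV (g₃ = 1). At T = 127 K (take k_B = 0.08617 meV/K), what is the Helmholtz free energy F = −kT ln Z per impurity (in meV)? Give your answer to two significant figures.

-22 meV

k_BT = 0.08617 × 127 K = 10.94 meV.
Eᵢ/kT = 0, 1.106, 1.234, 1.664.
Z = Σ gᵢe^(−Eᵢ/kT) = 6·e^(−0) + 2·e^(−1.106) + 3·e^(−1.234) + 1·e^(−1.664) = 6.000 + 0.6618 + 0.8734 + 0.1894 = 7.725.
F = −kT ln Z = −10.94 × ln(7.725) = −10.94 × 2.044 = -22 meV.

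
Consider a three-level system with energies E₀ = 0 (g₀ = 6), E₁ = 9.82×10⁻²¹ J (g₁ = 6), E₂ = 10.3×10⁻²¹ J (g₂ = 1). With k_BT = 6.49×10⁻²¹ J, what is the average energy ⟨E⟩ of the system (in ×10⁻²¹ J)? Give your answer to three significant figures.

2.00 ×10⁻²¹ J

Eᵢ/kT = 0, 1.5131, 1.5871.
Z = Σ gᵢe^(−Eᵢ/kT) = 6·e^(−0) + 6·e^(−1.5131) + 1·e^(−1.5871) = 6.0000 + 1.3214 + 0.20452 = 7.5259.
⟨E⟩ = Σ Eᵢ gᵢe^(−Eᵢ/kT) / Z = (0·6.0000 + 9.82·1.3214 + 10.3·0.20452) / 7.5259 = 2.00 ×10⁻²¹ J.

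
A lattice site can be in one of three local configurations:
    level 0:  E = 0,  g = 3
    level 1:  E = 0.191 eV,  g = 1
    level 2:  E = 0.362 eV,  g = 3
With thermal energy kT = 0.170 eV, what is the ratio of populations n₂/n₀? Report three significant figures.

0.119

n₂/n₀ = (g₂/g₀) exp[−(E₂−E₀)/kT] = (3/3) × exp(−(0.362 eV)/(0.170 eV)) = (3/3) × exp(-2.1294) = 0.119.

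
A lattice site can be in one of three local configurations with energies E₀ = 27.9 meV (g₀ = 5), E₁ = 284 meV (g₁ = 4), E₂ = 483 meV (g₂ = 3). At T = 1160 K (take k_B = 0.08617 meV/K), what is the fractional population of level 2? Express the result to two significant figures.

0.0059

k_BT = 0.08617 × 1160 K = 99.96 meV.
Eᵢ/kT = 0.2791, 2.841, 4.832.
Z = Σ gᵢe^(−Eᵢ/kT) = 5·e^(−0.2791) + 4·e^(−2.841) + 3·e^(−4.832) = 3.782 + 0.2335 + 0.02391 = 4.039.
P₂ = g₂ e^(−E₂/kT) / Z = 0.02391/4.039 = 0.0059.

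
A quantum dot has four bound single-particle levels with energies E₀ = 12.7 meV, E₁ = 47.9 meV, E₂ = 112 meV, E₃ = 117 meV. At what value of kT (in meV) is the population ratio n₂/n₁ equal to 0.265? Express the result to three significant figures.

48.3 meV

n₂/n₁ = exp[−(E₂−E₁)/kT] = 0.265.
⇒ (E₂−E₁)/kT = ln(1/0.265) = ln(3.7736) = 1.3280.
kT = 64.1 meV / 1.3280 = 48.3 meV.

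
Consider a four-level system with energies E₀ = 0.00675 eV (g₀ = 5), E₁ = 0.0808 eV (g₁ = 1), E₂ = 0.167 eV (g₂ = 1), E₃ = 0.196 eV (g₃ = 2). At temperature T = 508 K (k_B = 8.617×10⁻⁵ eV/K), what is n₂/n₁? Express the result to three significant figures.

k_BT = 8.617×10⁻⁵ × 508 K = 0.043774 eV.
n₂/n₁ = (g₂/g₁) exp[−(E₂−E₁)/kT] = (1/1) × exp(−(0.0862 eV)/(0.043774 eV)) = (1/1) × exp(-1.9692) = 0.140.

0.140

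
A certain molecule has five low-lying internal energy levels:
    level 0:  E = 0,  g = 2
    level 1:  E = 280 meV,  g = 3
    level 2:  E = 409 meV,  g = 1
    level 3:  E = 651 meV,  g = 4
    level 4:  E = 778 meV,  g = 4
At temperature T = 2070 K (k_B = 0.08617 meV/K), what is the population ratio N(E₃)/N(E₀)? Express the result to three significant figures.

0.0520

k_BT = 0.08617 × 2070 K = 178.37 meV.
n₃/n₀ = (g₃/g₀) exp[−(E₃−E₀)/kT] = (4/2) × exp(−(651 meV)/(178.37 meV)) = (4/2) × exp(-3.6497) = 0.0520.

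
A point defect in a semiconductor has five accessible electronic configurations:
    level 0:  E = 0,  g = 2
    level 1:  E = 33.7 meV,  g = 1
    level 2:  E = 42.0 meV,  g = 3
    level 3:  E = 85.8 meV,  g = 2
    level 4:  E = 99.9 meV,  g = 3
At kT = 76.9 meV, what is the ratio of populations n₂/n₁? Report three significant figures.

2.69

n₂/n₁ = (g₂/g₁) exp[−(E₂−E₁)/kT] = (3/1) × exp(−(8.3 meV)/(76.9 meV)) = (3/1) × exp(-0.10793) = 2.69.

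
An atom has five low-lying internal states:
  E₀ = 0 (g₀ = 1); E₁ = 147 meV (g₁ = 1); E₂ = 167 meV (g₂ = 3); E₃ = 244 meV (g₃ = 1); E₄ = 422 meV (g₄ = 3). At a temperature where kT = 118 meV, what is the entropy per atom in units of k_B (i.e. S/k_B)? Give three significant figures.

Eᵢ/kT = 0, 1.2458, 1.4153, 2.0678, 3.5763.
Z = Σ gᵢe^(−Eᵢ/kT) = 1·e^(−0) + 1·e^(−1.2458) + 3·e^(−1.4153) + 1·e^(−2.0678) + 3·e^(−3.5763) = 1.0000 + 0.28771 + 0.72856 + 0.12646 + 0.083937 = 2.2267.
⟨E⟩ = Σ EᵢPᵢ = 103.40 meV.
S/k_B = ln Z + ⟨E⟩/kT = ln(2.2267) + 103.40/118 = 0.80052 + 0.87627 = 1.68.

1.68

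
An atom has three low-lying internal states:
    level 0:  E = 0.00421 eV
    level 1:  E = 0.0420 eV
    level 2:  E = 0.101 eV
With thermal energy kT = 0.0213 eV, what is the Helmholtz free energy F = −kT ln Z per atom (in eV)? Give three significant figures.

Eᵢ/kT = 0.19765, 1.9718, 4.7418.
Z = Σ e^(−Eᵢ/kT) = e^(−0.19765) + e^(−1.9718) + e^(−4.7418) = 0.82066 + 0.13921 + 0.0087229 = 0.96859.
F = −kT ln Z = −0.0213 × ln(0.96859) = −0.0213 × -0.031914 = 0.000680 eV.

0.000680 eV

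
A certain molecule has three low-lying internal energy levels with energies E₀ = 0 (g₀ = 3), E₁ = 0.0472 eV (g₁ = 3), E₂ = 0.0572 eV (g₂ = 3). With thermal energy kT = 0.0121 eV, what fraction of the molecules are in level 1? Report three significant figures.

Eᵢ/kT = 0, 3.9008, 4.7273.
Z = Σ gᵢe^(−Eᵢ/kT) = 3·e^(−0) + 3·e^(−3.9008) + 3·e^(−4.7273) = 3.0000 + 0.060677 + 0.026551 = 3.0872.
P₁ = g₁ e^(−E₁/kT) / Z = 0.060677/3.0872 = 0.0197.

0.0197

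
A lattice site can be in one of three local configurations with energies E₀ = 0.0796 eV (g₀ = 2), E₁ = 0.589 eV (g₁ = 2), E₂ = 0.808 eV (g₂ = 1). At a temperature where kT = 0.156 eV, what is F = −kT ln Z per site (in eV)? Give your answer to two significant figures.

-0.035 eV

Eᵢ/kT = 0.5103, 3.776, 5.179.
Z = Σ gᵢe^(−Eᵢ/kT) = 2·e^(−0.5103) + 2·e^(−3.776) + 1·e^(−5.179) = 1.201 + 0.04583 + 0.005634 = 1.252.
F = −kT ln Z = −0.156 × ln(1.252) = −0.156 × 0.2247 = -0.035 eV.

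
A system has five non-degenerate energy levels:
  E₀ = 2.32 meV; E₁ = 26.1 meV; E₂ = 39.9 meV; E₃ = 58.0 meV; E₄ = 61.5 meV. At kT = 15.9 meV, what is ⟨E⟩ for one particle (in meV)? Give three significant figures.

11.0 meV

Eᵢ/kT = 0.14591, 1.6415, 2.5094, 3.6478, 3.8679.
Z = Σ e^(−Eᵢ/kT) = e^(−0.14591) + e^(−1.6415) + e^(−2.5094) + e^(−3.6478) + e^(−3.8679) = 0.86424 + 0.19369 + 0.081317 + 0.026048 + 0.020902 = 1.1862.
⟨E⟩ = Σ Eᵢ e^(−Eᵢ/kT) / Z = (2.32·0.86424 + 26.1·0.19369 + 39.9·0.081317 + 58.0·0.026048 + 61.5·0.020902) / 1.1862 = 11.0 meV.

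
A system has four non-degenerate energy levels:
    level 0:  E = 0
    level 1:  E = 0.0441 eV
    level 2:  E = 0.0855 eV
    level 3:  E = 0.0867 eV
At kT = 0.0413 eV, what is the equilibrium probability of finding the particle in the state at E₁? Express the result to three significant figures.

Eᵢ/kT = 0, 1.0678, 2.0702, 2.0993.
Z = Σ e^(−Eᵢ/kT) = e^(−0) + e^(−1.0678) + e^(−2.0702) + e^(−2.0993) = 1.0000 + 0.34376 + 0.12616 + 0.12254 = 1.5925.
P₁ = e^(−E₁/kT) / Z = 0.34376/1.5925 = 0.216.

0.216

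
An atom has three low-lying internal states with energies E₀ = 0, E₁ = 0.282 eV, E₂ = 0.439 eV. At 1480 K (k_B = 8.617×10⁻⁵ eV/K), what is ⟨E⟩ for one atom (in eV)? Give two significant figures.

0.039 eV

k_BT = 8.617×10⁻⁵ × 1480 K = 0.1275 eV.
Eᵢ/kT = 0, 2.212, 3.443.
Z = Σ e^(−Eᵢ/kT) = e^(−0) + e^(−2.212) + e^(−3.443) = 1.000 + 0.1095 + 0.03197 = 1.141.
⟨E⟩ = Σ Eᵢ e^(−Eᵢ/kT) / Z = (0·1.000 + 0.282·0.1095 + 0.439·0.03197) / 1.141 = 0.039 eV.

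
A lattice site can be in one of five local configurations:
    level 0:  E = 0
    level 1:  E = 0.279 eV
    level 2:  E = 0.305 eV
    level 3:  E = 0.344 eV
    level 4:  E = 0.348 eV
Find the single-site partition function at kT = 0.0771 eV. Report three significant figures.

Z = 1.07

Eᵢ/kT = 0, 3.6187, 3.9559, 4.4617, 4.5136.
Z = Σ e^(−Eᵢ/kT) = e^(−0) + e^(−3.6187) + e^(−3.9559) + e^(−4.4617) + e^(−4.5136) = 1.0000 + 0.026818 + 0.019141 + 0.011543 + 0.010959 = 1.0685.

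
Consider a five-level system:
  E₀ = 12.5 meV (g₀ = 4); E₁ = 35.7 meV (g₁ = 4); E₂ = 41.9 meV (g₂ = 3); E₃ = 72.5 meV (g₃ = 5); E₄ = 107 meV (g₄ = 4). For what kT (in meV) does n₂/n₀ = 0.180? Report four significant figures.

n₂/n₀ = (g₂/g₀) exp[−(E₂−E₀)/kT] = 0.180.
⇒ (E₂−E₀)/kT = ln((3/4)/0.180) = ln(4.16667) = 1.42712.
kT = 29.4 meV / 1.42712 = 20.60 meV.

20.60 meV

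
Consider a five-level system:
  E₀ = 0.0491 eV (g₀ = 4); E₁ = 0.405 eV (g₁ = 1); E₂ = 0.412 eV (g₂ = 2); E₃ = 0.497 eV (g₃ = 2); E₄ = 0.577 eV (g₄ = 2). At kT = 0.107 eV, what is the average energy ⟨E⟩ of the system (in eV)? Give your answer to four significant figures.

0.06319 eV

Eᵢ/kT = 0.458879, 3.78505, 3.85047, 4.64486, 5.39252.
Z = Σ gᵢe^(−Eᵢ/kT) = 4·e^(−0.458879) + 1·e^(−3.78505) + 2·e^(−3.85047) + 2·e^(−4.64486) + 2·e^(−5.39252) = 2.52797 + 0.0227077 + 0.0425395 + 0.0192218 + 0.00910098 = 2.62154.
⟨E⟩ = Σ Eᵢ gᵢe^(−Eᵢ/kT) / Z = (0.0491·2.52797 + 0.405·0.0227077 + 0.412·0.0425395 + 0.497·0.0192218 + 0.577·0.00910098) / 2.62154 = 0.06319 eV.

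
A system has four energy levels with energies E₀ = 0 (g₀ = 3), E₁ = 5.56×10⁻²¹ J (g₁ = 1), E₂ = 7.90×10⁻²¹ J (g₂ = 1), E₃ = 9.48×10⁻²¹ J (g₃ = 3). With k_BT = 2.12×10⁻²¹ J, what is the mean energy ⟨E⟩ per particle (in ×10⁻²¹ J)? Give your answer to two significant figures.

0.29 ×10⁻²¹ J

Eᵢ/kT = 0, 2.623, 3.726, 4.472.
Z = Σ gᵢe^(−Eᵢ/kT) = 3·e^(−0) + 1·e^(−2.623) + 1·e^(−3.726) + 3·e^(−4.472) = 3.000 + 0.07258 + 0.02409 + 0.03427 = 3.131.
⟨E⟩ = Σ Eᵢ gᵢe^(−Eᵢ/kT) / Z = (0·3.000 + 5.56·0.07258 + 7.90·0.02409 + 9.48·0.03427) / 3.131 = 0.29 ×10⁻²¹ J.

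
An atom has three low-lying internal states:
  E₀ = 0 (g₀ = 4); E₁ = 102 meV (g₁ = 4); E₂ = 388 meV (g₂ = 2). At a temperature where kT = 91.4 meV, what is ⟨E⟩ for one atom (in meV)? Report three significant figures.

27.1 meV

Eᵢ/kT = 0, 1.1160, 4.2451.
Z = Σ gᵢe^(−Eᵢ/kT) = 4·e^(−0) + 4·e^(−1.1160) + 2·e^(−4.2451) = 4.0000 + 1.3104 + 0.028669 = 5.3391.
⟨E⟩ = Σ Eᵢ gᵢe^(−Eᵢ/kT) / Z = (0·4.0000 + 102·1.3104 + 388·0.028669) / 5.3391 = 27.1 meV.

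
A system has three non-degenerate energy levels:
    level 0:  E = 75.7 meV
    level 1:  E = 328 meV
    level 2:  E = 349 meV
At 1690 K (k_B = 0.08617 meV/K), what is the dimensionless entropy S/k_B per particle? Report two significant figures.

k_BT = 0.08617 × 1690 K = 145.6 meV.
Eᵢ/kT = 0.5199, 2.253, 2.397.
Z = Σ e^(−Eᵢ/kT) = e^(−0.5199) + e^(−2.253) + e^(−2.397) = 0.5946 + 0.1051 + 0.09099 = 0.7907.
⟨E⟩ = Σ EᵢPᵢ = 140.7 meV.
S/k_B = ln Z + ⟨E⟩/kT = ln(0.7907) + 140.7/145.6 = -0.2348 + 0.9663 = 0.73.

0.73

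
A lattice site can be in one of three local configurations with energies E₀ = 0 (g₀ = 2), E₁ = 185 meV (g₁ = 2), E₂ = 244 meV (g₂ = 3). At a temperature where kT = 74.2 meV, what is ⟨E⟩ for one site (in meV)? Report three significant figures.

Eᵢ/kT = 0, 2.4933, 3.2884.
Z = Σ gᵢe^(−Eᵢ/kT) = 2·e^(−0) + 2·e^(−2.4933) + 3·e^(−3.2884) = 2.0000 + 0.16527 + 0.11194 = 2.2772.
⟨E⟩ = Σ Eᵢ gᵢe^(−Eᵢ/kT) / Z = (0·2.0000 + 185·0.16527 + 244·0.11194) / 2.2772 = 25.4 meV.

25.4 meV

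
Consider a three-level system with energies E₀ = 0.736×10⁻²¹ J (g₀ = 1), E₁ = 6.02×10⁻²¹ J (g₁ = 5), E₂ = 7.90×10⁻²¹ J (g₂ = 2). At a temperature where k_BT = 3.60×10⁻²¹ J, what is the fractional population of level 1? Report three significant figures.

0.475

Eᵢ/kT = 0.20444, 1.6722, 2.1944.
Z = Σ gᵢe^(−Eᵢ/kT) = 1·e^(−0.20444) + 5·e^(−1.6722) + 2·e^(−2.1944) = 0.81510 + 0.93917 + 0.22285 = 1.9771.
P₁ = g₁ e^(−E₁/kT) / Z = 0.93917/1.9771 = 0.475.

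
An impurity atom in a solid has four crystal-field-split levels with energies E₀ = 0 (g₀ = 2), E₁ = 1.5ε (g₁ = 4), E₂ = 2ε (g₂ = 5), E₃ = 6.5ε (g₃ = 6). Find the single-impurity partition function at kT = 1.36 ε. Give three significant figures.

Z = 4.53

Eᵢ/kT = 0, 1.1029, 1.4706, 4.7794.
Z = Σ gᵢe^(−Eᵢ/kT) = 2·e^(−0) + 4·e^(−1.1029) + 5·e^(−1.4706) + 6·e^(−4.7794) = 2.0000 + 1.3276 + 1.1489 + 0.050406 = 4.5269.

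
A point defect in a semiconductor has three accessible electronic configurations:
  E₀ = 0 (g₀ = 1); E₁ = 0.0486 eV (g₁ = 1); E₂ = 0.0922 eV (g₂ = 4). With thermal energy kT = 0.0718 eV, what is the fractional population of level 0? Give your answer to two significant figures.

Eᵢ/kT = 0, 0.6769, 1.284.
Z = Σ gᵢe^(−Eᵢ/kT) = 1·e^(−0) + 1·e^(−0.6769) + 4·e^(−1.284) = 1.000 + 0.5082 + 1.108 = 2.616.
P₀ = g₀ e^(−E₀/kT) / Z = 1.000/2.616 = 0.38.

0.38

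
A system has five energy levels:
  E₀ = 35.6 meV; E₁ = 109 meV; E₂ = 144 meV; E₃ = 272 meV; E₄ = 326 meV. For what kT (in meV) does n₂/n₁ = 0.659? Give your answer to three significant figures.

n₂/n₁ = exp[−(E₂−E₁)/kT] = 0.659.
⇒ (E₂−E₁)/kT = ln(1/0.659) = ln(1.5175) = 0.41706.
kT = 35 meV / 0.41706 = 83.9 meV.

83.9 meV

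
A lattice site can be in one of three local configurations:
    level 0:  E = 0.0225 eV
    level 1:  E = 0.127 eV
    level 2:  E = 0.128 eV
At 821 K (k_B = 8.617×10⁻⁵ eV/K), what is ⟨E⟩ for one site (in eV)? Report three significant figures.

0.0553 eV

k_BT = 8.617×10⁻⁵ × 821 K = 0.070746 eV.
Eᵢ/kT = 0.31804, 1.7952, 1.8093.
Z = Σ e^(−Eᵢ/kT) = e^(−0.31804) + e^(−1.7952) + e^(−1.8093) = 0.72757 + 0.16609 + 0.16377 = 1.0574.
⟨E⟩ = Σ Eᵢ e^(−Eᵢ/kT) / Z = (0.0225·0.72757 + 0.127·0.16609 + 0.128·0.16377) / 1.0574 = 0.0553 eV.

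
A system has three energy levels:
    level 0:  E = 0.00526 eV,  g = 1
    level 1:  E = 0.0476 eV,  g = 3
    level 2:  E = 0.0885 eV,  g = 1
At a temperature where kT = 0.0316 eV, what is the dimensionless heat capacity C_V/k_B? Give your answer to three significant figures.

Eᵢ/kT = 0.16646, 1.5063, 2.8006.
Z = Σ gᵢe^(−Eᵢ/kT) = 1·e^(−0.16646) + 3·e^(−1.5063) + 1·e^(−2.8006) = 0.84666 + 0.66519 + 0.060774 = 1.5726.
⟨E⟩ = 0.026386 eV, ⟨E²⟩ = 0.0012760 eV².
C_V/k_B = (⟨E²⟩ − ⟨E⟩²)/(kT)² = (0.0012760 − 0.00069622)/0.00099856 = 0.581.

0.581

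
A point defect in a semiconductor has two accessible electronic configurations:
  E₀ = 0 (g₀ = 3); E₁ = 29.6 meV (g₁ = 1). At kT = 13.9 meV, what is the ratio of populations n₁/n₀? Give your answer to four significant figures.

n₁/n₀ = (g₁/g₀) exp[−(E₁−E₀)/kT] = (1/3) × exp(−(29.6 meV)/(13.9 meV)) = (1/3) × exp(-2.12950) = 0.03963.

0.03963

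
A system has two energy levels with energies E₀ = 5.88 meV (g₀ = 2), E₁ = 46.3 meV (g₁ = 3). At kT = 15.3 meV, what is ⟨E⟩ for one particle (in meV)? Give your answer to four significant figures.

9.782 meV

Eᵢ/kT = 0.384314, 3.02614.
Z = Σ gᵢe^(−Eᵢ/kT) = 2·e^(−0.384314) + 3·e^(−3.02614) = 1.36184 + 0.145507 = 1.50735.
⟨E⟩ = Σ Eᵢ gᵢe^(−Eᵢ/kT) / Z = (5.88·1.36184 + 46.3·0.145507) / 1.50735 = 9.782 meV.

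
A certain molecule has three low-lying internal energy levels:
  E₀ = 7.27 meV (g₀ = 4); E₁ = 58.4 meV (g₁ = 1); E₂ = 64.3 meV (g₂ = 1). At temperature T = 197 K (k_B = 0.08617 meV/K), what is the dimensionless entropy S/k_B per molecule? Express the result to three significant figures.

1.47

k_BT = 0.08617 × 197 K = 16.975 meV.
Eᵢ/kT = 0.42828, 3.4404, 3.7879.
Z = Σ gᵢe^(−Eᵢ/kT) = 4·e^(−0.42828) + 1·e^(−3.4404) + 1·e^(−3.7879) = 2.6065 + 0.032052 + 0.022643 = 2.6612.
⟨E⟩ = Σ EᵢPᵢ = 8.3710 meV.
S/k_B = ln Z + ⟨E⟩/kT = ln(2.6612) + 8.3710/16.975 = 0.97878 + 0.49314 = 1.47.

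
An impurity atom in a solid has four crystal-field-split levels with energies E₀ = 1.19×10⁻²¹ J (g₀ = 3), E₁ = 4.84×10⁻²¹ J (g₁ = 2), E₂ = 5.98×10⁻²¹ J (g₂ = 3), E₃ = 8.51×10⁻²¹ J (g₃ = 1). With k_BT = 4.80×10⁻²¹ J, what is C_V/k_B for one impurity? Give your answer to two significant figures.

Eᵢ/kT = 0.2479, 1.008, 1.246, 1.773.
Z = Σ gᵢe^(−Eᵢ/kT) = 3·e^(−0.2479) + 2·e^(−1.008) + 3·e^(−1.246) + 1·e^(−1.773) = 2.341 + 0.7299 + 0.8630 + 0.1698 = 4.104.
⟨E⟩ = 3.149, ⟨E²⟩ = 15.49.
C_V/k_B = (⟨E²⟩ − ⟨E⟩²)/(kT)² = (15.49 − 9.916)/23.04 = 0.24.

0.24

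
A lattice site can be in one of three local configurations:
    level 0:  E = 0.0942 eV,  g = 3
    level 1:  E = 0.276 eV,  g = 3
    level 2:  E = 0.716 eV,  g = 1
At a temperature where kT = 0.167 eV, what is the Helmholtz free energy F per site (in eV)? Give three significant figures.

-0.139 eV

Eᵢ/kT = 0.56407, 1.6527, 4.2874.
Z = Σ gᵢe^(−Eᵢ/kT) = 3·e^(−0.56407) + 3·e^(−1.6527) + 1·e^(−4.2874) = 1.7067 + 0.57460 + 0.013741 = 2.2950.
F = −kT ln Z = −0.167 × ln(2.2950) = −0.167 × 0.83073 = -0.139 eV.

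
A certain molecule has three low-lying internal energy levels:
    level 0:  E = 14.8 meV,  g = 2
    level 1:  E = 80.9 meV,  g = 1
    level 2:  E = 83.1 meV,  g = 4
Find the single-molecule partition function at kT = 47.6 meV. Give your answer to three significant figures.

Eᵢ/kT = 0.31092, 1.6996, 1.7458.
Z = Σ gᵢe^(−Eᵢ/kT) = 2·e^(−0.31092) + 1·e^(−1.6996) + 4·e^(−1.7458) = 1.4655 + 0.18276 + 0.69802 = 2.3463.

Z = 2.35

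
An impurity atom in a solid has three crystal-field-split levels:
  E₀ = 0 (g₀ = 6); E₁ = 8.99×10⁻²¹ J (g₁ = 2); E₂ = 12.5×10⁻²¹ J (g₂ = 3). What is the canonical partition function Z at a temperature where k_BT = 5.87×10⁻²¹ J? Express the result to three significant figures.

Eᵢ/kT = 0, 1.5315, 2.1295.
Z = Σ gᵢe^(−Eᵢ/kT) = 6·e^(−0) + 2·e^(−1.5315) + 3·e^(−2.1295) = 6.0000 + 0.43242 + 0.35669 = 6.7891.

Z = 6.79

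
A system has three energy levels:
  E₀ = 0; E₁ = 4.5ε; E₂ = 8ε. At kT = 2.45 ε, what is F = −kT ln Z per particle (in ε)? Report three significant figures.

Eᵢ/kT = 0, 1.8367, 3.2653.
Z = Σ e^(−Eᵢ/kT) = e^(−0) + e^(−1.8367) + e^(−3.2653) = 1.0000 + 0.15934 + 0.038185 = 1.1975.
F = −kT ln Z = −2.45 × ln(1.1975) = −2.45 × 0.18024 = -0.442 ε.

-0.442 ε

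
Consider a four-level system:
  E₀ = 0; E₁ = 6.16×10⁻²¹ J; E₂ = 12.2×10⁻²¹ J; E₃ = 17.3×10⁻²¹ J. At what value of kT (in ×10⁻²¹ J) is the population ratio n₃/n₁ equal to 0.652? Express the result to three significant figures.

26.0 ×10⁻²¹ J

n₃/n₁ = exp[−(E₃−E₁)/kT] = 0.652.
⇒ (E₃−E₁)/kT = ln(1/0.652) = ln(1.5337) = 0.42768.
kT = 11.14 ×10⁻²¹ J / 0.42768 = 26.0 ×10⁻²¹ J.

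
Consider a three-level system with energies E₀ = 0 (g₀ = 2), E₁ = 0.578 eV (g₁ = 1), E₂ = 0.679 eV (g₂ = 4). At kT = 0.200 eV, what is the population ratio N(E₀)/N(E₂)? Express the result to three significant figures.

n₀/n₂ = (g₀/g₂) exp[−(E₀−E₂)/kT] = (2/4) × exp(−(-0.679 eV)/(0.200 eV)) = (2/4) × exp(3.3950) = 14.9.

14.9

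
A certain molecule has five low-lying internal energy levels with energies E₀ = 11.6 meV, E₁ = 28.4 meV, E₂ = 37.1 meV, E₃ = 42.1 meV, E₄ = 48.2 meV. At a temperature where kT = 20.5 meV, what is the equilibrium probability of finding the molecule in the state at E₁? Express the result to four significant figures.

0.2076

Eᵢ/kT = 0.565854, 1.38537, 1.80976, 2.05366, 2.35122.
Z = Σ e^(−Eᵢ/kT) = e^(−0.565854) + e^(−1.38537) + e^(−1.80976) + e^(−2.05366) + e^(−2.35122) = 0.567875 + 0.250231 + 0.163693 + 0.128265 + 0.0952529 = 1.20532.
P₁ = e^(−E₁/kT) / Z = 0.250231/1.20532 = 0.2076.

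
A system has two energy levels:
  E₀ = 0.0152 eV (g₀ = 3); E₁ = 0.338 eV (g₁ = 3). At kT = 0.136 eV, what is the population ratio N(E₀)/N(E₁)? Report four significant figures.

n₀/n₁ = (g₀/g₁) exp[−(E₀−E₁)/kT] = (3/3) × exp(−(-0.3228 eV)/(0.136 eV)) = (3/3) × exp(2.37353) = 10.74.

10.74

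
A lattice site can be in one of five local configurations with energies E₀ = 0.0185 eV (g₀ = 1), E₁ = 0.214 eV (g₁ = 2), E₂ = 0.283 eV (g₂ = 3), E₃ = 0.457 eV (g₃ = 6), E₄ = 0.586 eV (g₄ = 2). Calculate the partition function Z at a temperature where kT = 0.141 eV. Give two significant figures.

Eᵢ/kT = 0.1312, 1.518, 2.007, 3.241, 4.156.
Z = Σ gᵢe^(−Eᵢ/kT) = 1·e^(−0.1312) + 2·e^(−1.518) + 3·e^(−2.007) + 6·e^(−3.241) + 2·e^(−4.156) = 0.8770 + 0.4383 + 0.4032 + 0.2347 + 0.03134 = 1.985.

Z = 2.0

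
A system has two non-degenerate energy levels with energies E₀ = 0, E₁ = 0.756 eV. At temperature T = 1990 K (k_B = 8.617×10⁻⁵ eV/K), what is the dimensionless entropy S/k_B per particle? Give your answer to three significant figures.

k_BT = 8.617×10⁻⁵ × 1990 K = 0.17148 eV.
Eᵢ/kT = 0, 4.4087.
Z = Σ e^(−Eᵢ/kT) = e^(−0) + e^(−4.4087) = 1.0000 + 0.012171 = 1.0122.
⟨E⟩ = Σ EᵢPᵢ = 0.0090904 eV.
S/k_B = ln Z + ⟨E⟩/kT = ln(1.0122) + 0.0090904/0.17148 = 0.012126 + 0.053011 = 0.0651.

0.0651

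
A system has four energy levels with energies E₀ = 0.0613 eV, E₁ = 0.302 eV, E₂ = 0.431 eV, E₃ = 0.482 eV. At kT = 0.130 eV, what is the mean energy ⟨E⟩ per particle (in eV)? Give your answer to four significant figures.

Eᵢ/kT = 0.471538, 2.32308, 3.31538, 3.70769.
Z = Σ e^(−Eᵢ/kT) = e^(−0.471538) + e^(−2.32308) + e^(−3.31538) + e^(−3.70769) = 0.624042 + 0.0979714 + 0.0363202 + 0.0245341 = 0.782868.
⟨E⟩ = Σ Eᵢ e^(−Eᵢ/kT) / Z = (0.0613·0.624042 + 0.302·0.0979714 + 0.431·0.0363202 + 0.482·0.0245341) / 0.782868 = 0.1218 eV.

0.1218 eV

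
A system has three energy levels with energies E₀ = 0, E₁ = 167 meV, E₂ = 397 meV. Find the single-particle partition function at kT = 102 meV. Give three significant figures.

Z = 1.21

Eᵢ/kT = 0, 1.6373, 3.8922.
Z = Σ e^(−Eᵢ/kT) = e^(−0) + e^(−1.6373) + e^(−3.8922) = 1.0000 + 0.19450 + 0.020400 = 1.2149.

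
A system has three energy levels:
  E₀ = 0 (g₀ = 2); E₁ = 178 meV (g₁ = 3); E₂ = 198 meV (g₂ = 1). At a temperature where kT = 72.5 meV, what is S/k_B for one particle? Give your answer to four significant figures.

1.192

Eᵢ/kT = 0, 2.45517, 2.73103.
Z = Σ gᵢe^(−Eᵢ/kT) = 2·e^(−0) + 3·e^(−2.45517) + 1·e^(−2.73103) = 2.00000 + 0.257546 + 0.0651521 = 2.32270.
⟨E⟩ = Σ EᵢPᵢ = 25.2910 meV.
S/k_B = ln Z + ⟨E⟩/kT = ln(2.32270) + 25.2910/72.5 = 0.842730 + 0.348841 = 1.192.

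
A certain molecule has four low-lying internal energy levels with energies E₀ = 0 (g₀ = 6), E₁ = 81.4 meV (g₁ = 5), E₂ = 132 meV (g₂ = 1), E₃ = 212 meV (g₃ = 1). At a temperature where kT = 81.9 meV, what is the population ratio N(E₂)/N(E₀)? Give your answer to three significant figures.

n₂/n₀ = (g₂/g₀) exp[−(E₂−E₀)/kT] = (1/6) × exp(−(132 meV)/(81.9 meV)) = (1/6) × exp(-1.6117) = 0.0333.

0.0333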